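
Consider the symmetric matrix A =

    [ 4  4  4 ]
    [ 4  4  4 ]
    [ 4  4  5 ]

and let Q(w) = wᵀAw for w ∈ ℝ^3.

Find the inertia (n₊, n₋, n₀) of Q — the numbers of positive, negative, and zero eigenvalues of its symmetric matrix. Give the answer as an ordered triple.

(2, 0, 1)

Row-reducing A symmetrically gives the diagonal entries 4, 0, 1.
That gives 2 positive, 1 zero pivots.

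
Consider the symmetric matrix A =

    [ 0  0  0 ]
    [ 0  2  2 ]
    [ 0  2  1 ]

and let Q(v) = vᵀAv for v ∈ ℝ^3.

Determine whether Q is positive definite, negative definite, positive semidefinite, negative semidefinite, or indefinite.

Row-reducing A symmetrically gives the diagonal entries 0, 2, -1.
Counting signs: 1 positive, 1 negative, 1 zero.
Hence Q is indefinite.

indefinite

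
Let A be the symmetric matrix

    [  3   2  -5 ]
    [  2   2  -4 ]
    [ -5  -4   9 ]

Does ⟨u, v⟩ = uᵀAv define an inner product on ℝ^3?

no

Applying the same elementary operations to the rows and columns of A produces a congruent diagonal matrix with entries 3, 2/3, 0.
So there are 2 positive, 1 zero pivots.
Hence Q is positive semidefinite.
⟨·,·⟩ is an inner product exactly when A is positive definite.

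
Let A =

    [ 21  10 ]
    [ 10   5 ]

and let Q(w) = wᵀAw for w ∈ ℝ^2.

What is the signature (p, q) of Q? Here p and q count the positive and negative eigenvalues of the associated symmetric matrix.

Applying the same elementary operations to the rows and columns of A produces a congruent diagonal matrix with entries 21, 5/21.
So there are 2 positive pivots.

(2, 0)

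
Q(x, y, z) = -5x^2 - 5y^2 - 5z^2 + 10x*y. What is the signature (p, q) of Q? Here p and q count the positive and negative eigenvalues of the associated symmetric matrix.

The associated matrix is A = [[-5, 5, 0], [5, -5, 0], [0, 0, -5]].
Row-reducing A symmetrically gives the diagonal entries -5, 0, -5.
Counting signs: 2 negative, 1 zero.

(0, 2)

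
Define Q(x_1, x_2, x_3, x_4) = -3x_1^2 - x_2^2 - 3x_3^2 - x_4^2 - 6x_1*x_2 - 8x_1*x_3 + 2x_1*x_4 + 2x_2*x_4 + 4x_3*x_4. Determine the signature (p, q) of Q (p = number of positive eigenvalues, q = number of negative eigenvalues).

Write A = [[-3, -3, -4, 1], [-3, -1, 0, 1], [-4, 0, -3, 2], [1, 1, 2, -1]].
An LDLᵀ factorisation of A has diagonal entries -3, 2, -17/3, -10/17.
So there are 1 positive, 3 negative pivots.

(1, 3)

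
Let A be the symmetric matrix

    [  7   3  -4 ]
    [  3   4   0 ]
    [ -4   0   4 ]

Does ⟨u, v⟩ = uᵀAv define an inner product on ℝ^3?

yes

Leading principal minors: Δ_1 = 7, Δ_2 = 19, Δ_3 = 12.
All leading principal minors are positive, so by Sylvester's criterion Q is positive definite.
⟨·,·⟩ is an inner product exactly when A is positive definite.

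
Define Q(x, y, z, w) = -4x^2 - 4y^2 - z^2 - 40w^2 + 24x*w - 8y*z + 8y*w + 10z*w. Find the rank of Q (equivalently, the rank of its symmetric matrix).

The associated matrix is A = [[-4, 0, 0, 12], [0, -4, -4, 4], [0, -4, -1, 5], [12, 4, 5, -40]].
Row-reducing A symmetrically gives the diagonal entries -4, -4, 3, -1/3.
So there are 1 positive, 3 negative pivots.
The rank is the number of nonzero pivots: 4.

4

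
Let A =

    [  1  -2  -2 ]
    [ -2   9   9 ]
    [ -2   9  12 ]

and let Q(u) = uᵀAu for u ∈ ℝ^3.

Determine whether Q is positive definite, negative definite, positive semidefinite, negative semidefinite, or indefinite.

Leading principal minors: Δ_1 = 1, Δ_2 = 5, Δ_3 = 15.
All leading principal minors are positive, so by Sylvester's criterion Q is positive definite.

positive definite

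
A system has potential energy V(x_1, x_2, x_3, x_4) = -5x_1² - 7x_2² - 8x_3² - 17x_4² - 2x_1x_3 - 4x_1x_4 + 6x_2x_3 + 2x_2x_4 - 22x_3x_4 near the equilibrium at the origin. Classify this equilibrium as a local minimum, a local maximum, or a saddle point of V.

local maximum

The Hessian at the origin is H = [[-10, 0, -2, -4], [0, -14, 6, 2], [-2, 6, -16, -22], [-4, 2, -22, -34]].
Congruent diagonalization of H (simultaneous row and column reduction) yields pivots -10, -14, -456/35, -20/57.
That gives 4 negative pivots.
H is negative definite, so the origin is a strict local maximum.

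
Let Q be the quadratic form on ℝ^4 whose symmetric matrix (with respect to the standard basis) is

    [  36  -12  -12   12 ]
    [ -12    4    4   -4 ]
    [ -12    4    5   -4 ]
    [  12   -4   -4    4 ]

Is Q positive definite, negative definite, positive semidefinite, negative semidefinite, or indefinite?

positive semidefinite

Applying the same elementary operations to the rows and columns of A produces a congruent diagonal matrix with entries 36, 0, 1, 0.
Counting signs: 2 positive, 2 zero.
Hence Q is positive semidefinite.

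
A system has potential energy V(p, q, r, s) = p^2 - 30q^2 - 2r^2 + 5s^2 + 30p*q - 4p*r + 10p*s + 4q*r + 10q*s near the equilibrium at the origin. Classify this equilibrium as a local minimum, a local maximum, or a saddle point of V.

saddle point

The Hessian at the origin is H = [[2, 30, -4, 10], [30, -60, 4, 10], [-4, 4, -4, 0], [10, 10, 0, 10]].
An LDLᵀ factorisation of H has diagonal entries 2, -510, -1012/255, -20/253.
That gives 1 positive, 3 negative pivots.
H is indefinite, so the origin is a saddle point.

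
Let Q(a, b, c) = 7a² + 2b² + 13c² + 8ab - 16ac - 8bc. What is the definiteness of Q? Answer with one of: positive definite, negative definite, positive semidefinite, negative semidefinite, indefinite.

The symmetric matrix is A = [[7, 4, -8], [4, 2, -4], [-8, -4, 13]].
Row-reducing A symmetrically gives the diagonal entries 7, -2/7, 5.
Counting signs: 2 positive, 1 negative.
Hence Q is indefinite.

indefinite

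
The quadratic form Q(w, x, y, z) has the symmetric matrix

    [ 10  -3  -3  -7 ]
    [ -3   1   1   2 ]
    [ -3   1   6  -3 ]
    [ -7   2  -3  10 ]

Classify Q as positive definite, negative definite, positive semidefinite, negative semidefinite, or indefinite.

Symmetric row and column elimination reduces A to a congruent diagonal form with pivots 10, 1/10, 5, 0.
That gives 3 positive, 1 zero pivots.
Hence Q is positive semidefinite.

positive semidefinite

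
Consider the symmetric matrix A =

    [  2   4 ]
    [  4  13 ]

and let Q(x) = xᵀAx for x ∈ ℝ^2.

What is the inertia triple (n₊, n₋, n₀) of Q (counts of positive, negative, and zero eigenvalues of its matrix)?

Congruent diagonalization of A (simultaneous row and column reduction) yields pivots 2, 5.
So there are 2 positive pivots.

(2, 0, 0)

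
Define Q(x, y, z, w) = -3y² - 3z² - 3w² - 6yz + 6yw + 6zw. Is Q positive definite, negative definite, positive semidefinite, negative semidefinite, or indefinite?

The associated matrix is A = [[0, 0, 0, 0], [0, -3, -3, 3], [0, -3, -3, 3], [0, 3, 3, -3]].
Symmetric row and column elimination reduces A to a congruent diagonal form with pivots 0, -3, 0, 0.
So there are 1 negative, 3 zero pivots.
Hence Q is negative semidefinite.

negative semidefinite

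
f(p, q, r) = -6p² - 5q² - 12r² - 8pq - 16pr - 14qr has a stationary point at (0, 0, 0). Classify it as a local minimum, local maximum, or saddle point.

The Hessian at the origin is H = [[-12, -8, -16], [-8, -10, -14], [-16, -14, -24]].
An LDLᵀ factorisation of H has diagonal entries -12, -14/3, -2/7.
Counting signs: 3 negative.
H is negative definite, so the origin is a strict local maximum.

local maximum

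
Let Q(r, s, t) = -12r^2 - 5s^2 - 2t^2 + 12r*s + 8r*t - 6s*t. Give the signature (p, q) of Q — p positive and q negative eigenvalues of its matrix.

(0, 3)

The symmetric matrix is A = [[-12, 6, 4], [6, -5, -3], [4, -3, -2]].
Row-reducing A symmetrically gives the diagonal entries -12, -2, -1/6.
Counting signs: 3 negative.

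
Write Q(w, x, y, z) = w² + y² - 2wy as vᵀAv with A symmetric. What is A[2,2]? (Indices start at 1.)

0

The coefficient of x² in Q is 0, and that is exactly A[2,2].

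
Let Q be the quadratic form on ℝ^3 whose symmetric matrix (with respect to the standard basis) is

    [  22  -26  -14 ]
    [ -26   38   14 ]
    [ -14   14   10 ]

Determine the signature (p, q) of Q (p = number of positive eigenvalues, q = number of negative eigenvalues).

(3, 0)

Congruent diagonalization of A (simultaneous row and column reduction) yields pivots 22, 80/11, 1/5.
That gives 3 positive pivots.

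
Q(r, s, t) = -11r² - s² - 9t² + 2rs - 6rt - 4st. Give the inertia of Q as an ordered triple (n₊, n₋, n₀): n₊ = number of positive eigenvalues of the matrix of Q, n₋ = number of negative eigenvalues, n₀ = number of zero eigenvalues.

(0, 3, 0)

Write A = [[-11, 1, -3], [1, -1, -2], [-3, -2, -9]].
Symmetric row and column elimination reduces A to a congruent diagonal form with pivots -11, -10/11, -5/2.
So there are 3 negative pivots.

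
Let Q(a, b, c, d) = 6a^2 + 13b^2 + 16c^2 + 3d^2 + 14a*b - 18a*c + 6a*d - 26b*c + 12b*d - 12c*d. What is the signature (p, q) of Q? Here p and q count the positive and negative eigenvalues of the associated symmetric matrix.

The symmetric matrix is A = [[6, 7, -9, 3], [7, 13, -13, 6], [-9, -13, 16, -6], [3, 6, -6, 3]].
Row-reducing A symmetrically gives the diagonal entries 6, 29/6, 35/29, 6/35.
Counting signs: 4 positive.

(4, 0)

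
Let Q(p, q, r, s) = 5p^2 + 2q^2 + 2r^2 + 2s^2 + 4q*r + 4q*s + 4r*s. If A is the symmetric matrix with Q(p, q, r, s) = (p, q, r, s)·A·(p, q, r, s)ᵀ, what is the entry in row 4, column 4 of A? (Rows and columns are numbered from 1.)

The coefficient of s^2 in Q is 2, and that is exactly A[4,4].

2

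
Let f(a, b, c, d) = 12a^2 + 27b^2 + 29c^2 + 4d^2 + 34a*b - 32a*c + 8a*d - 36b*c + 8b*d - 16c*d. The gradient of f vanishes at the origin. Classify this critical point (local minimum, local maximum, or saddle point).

The Hessian at the origin is H = [[24, 34, -32, 8], [34, 54, -36, 8], [-32, -36, 58, -16], [8, 8, -16, 8]].
Congruent diagonalization of H (simultaneous row and column reduction) yields pivots 24, 35/6, 2/5, 24/7.
That gives 4 positive pivots.
H is positive definite, so the origin is a strict local minimum.

local minimum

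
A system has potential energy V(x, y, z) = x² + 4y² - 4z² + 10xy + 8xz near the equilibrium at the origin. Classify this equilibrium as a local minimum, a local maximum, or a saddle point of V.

The Hessian at the origin is H = [[2, 10, 8], [10, 8, 0], [8, 0, -8]].
An LDLᵀ factorisation of H has diagonal entries 2, -42, -40/21.
So there are 1 positive, 2 negative pivots.
H is indefinite, so the origin is a saddle point.

saddle point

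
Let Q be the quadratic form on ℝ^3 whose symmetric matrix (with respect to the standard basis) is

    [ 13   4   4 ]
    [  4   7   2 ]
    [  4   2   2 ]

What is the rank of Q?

3

Row-reducing A symmetrically gives the diagonal entries 13, 75/13, 2/3.
That gives 3 positive pivots.
The rank is the number of nonzero pivots: 3.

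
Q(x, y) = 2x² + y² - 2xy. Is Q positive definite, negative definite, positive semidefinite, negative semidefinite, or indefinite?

positive definite

The symmetric matrix of Q is A = [[2, -1], [-1, 1]].
Leading principal minors: Δ_1 = 2, Δ_2 = 1.
All leading principal minors are positive, so by Sylvester's criterion Q is positive definite.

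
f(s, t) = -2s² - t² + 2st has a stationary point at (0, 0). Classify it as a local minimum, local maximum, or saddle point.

local maximum

The Hessian at the origin is H = [[-4, 2], [2, -2]].
det H = -4·-2 − (2)² = 4 > 0 and H[1,1] = -4 < 0, so H is negative definite.
Therefore the origin is a local maximum.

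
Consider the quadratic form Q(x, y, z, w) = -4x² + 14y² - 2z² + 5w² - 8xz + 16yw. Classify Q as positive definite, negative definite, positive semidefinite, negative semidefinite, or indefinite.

indefinite

Write A = [[-4, 0, -4, 0], [0, 14, 0, 8], [-4, 0, -2, 0], [0, 8, 0, 5]].
Congruent diagonalization of A (simultaneous row and column reduction) yields pivots -4, 14, 2, 3/7.
That gives 3 positive, 1 negative pivots.
Hence Q is indefinite.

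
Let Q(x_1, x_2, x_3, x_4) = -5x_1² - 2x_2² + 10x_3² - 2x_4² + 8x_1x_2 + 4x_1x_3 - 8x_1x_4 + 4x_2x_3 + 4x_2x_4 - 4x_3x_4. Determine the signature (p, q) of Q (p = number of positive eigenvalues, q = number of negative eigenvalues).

The symmetric matrix is A = [[-5, 4, 2, -4], [4, -2, 2, 2], [2, 2, 10, -2], [-4, 2, -2, -2]].
Row-reducing A symmetrically gives the diagonal entries -5, 6/5, 0, 0.
So there are 1 positive, 1 negative, 2 zero pivots.

(1, 1)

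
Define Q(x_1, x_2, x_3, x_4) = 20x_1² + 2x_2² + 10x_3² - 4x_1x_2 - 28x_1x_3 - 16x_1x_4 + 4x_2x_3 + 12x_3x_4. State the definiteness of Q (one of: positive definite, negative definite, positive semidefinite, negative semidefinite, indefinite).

indefinite

The symmetric matrix is A = [[20, -2, -14, -8], [-2, 2, 2, 0], [-14, 2, 10, 6], [-8, 0, 6, 0]].
A is congruent to a diagonal matrix with 3 positive, 1 negative and 0 zero entries, so Q is indefinite.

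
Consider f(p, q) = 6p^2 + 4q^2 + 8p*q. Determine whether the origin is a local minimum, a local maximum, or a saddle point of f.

local minimum

The Hessian at the origin is H = [[12, 8], [8, 8]].
det H = 12·8 − (8)² = 32 > 0 and H[1,1] = 12 > 0, so H is positive definite.
Therefore the origin is a local minimum.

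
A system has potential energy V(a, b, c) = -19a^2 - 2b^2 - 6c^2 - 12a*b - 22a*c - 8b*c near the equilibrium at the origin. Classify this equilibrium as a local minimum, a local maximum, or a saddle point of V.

saddle point

The Hessian at the origin is H = [[-38, -12, -22], [-12, -4, -8], [-22, -8, -12]].
Symmetric row and column elimination reduces H to a congruent diagonal form with pivots -38, -4/19, 6.
So there are 1 positive, 2 negative pivots.
H is indefinite, so the origin is a saddle point.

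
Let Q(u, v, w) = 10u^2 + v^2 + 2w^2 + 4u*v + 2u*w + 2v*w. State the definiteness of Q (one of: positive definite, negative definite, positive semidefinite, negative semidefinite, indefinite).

The associated matrix is A = [[10, 2, 1], [2, 1, 1], [1, 1, 2]].
Symmetric row and column elimination reduces A to a congruent diagonal form with pivots 10, 3/5, 5/6.
That gives 3 positive pivots.
Hence Q is positive definite.

positive definite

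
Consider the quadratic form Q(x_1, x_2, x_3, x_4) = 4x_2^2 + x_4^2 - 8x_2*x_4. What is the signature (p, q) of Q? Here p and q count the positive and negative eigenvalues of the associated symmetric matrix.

The symmetric matrix is A = [[0, 0, 0, 0], [0, 4, 0, -4], [0, 0, 0, 0], [0, -4, 0, 1]].
Applying the same elementary operations to the rows and columns of A produces a congruent diagonal matrix with entries 0, 4, 0, -3.
So there are 1 positive, 1 negative, 2 zero pivots.

(1, 1)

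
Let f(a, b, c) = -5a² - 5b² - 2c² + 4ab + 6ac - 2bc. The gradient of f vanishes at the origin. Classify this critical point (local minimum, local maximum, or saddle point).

local maximum

The Hessian at the origin is H = [[-10, 4, 6], [4, -10, -2], [6, -2, -4]].
Symmetric row and column elimination reduces H to a congruent diagonal form with pivots -10, -42/5, -8/21.
That gives 3 negative pivots.
H is negative definite, so the origin is a strict local maximum.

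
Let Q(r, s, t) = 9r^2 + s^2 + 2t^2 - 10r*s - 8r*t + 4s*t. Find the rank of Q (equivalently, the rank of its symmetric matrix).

3

The associated matrix is A = [[9, -5, -4], [-5, 1, 2], [-4, 2, 2]].
Row-reducing A symmetrically gives the diagonal entries 9, -16/9, 1/4.
So there are 2 positive, 1 negative pivots.
The rank is the number of nonzero pivots: 3.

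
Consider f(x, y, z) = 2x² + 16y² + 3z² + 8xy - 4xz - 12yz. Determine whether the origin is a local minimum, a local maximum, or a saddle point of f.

The Hessian at the origin is H = [[4, 8, -4], [8, 32, -12], [-4, -12, 6]].
Congruent diagonalization of H (simultaneous row and column reduction) yields pivots 4, 16, 1.
Counting signs: 3 positive.
H is positive definite, so the origin is a strict local minimum.

local minimum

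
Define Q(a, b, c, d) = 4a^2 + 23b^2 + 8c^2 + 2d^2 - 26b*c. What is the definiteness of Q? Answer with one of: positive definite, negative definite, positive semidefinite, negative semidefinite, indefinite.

positive definite

The symmetric matrix of Q is A = [[4, 0, 0, 0], [0, 23, -13, 0], [0, -13, 8, 0], [0, 0, 0, 2]].
Leading principal minors: Δ_1 = 4, Δ_2 = 92, Δ_3 = 60, Δ_4 = 120.
All leading principal minors are positive, so by Sylvester's criterion Q is positive definite.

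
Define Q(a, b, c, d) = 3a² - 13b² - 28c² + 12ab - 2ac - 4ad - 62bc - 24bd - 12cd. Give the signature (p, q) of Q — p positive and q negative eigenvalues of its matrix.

(2, 2)

The associated matrix is A = [[3, 6, -1, -2], [6, -13, -31, -12], [-1, -31, -28, -6], [-2, -12, -6, 0]].
Applying the same elementary operations to the rows and columns of A produces a congruent diagonal matrix with entries 3, -25, 398/75, -12/199.
Counting signs: 2 positive, 2 negative.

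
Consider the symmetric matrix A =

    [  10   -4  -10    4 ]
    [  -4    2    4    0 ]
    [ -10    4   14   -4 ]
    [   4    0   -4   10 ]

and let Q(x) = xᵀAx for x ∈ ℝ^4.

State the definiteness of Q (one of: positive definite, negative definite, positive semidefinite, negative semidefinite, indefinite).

An LDLᵀ factorisation of A has diagonal entries 10, 2/5, 4, 2.
So there are 4 positive pivots.
Hence Q is positive definite.

positive definite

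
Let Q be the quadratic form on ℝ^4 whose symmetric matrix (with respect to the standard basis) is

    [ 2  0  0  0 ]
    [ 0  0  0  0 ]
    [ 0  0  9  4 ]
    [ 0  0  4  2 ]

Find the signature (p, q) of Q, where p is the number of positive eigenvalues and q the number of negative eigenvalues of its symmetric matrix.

(3, 0)

Symmetric row and column elimination reduces A to a congruent diagonal form with pivots 2, 0, 9, 2/9.
Counting signs: 3 positive, 1 zero.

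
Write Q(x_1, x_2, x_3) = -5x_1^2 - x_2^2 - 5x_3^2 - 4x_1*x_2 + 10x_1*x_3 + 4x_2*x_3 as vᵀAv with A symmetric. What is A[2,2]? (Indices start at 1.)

-1

The coefficient of x_2^2 in Q is -1, and that is exactly A[2,2].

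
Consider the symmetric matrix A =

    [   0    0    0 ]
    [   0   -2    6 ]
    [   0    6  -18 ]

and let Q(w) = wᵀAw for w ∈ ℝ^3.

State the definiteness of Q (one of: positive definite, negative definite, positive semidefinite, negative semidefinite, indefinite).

Row-reducing A symmetrically gives the diagonal entries 0, -2, 0.
Counting signs: 1 negative, 2 zero.
Hence Q is negative semidefinite.

negative semidefinite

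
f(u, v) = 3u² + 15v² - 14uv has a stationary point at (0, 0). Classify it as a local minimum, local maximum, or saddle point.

saddle point

The Hessian at the origin is H = [[6, -14], [-14, 30]].
det H = 6·30 − (-14)² = -16 < 0, so H is indefinite.
Therefore the origin is a saddle point.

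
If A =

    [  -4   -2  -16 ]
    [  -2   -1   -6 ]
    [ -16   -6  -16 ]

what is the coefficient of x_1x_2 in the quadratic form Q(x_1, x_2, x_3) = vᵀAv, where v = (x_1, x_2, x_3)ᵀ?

-4

The coefficient of x_1x_2 is A[1,2] + A[2,1] = 2·(-2) = -4.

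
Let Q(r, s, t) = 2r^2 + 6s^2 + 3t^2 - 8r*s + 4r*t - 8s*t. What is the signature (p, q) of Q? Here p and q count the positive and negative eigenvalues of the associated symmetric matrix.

(2, 1)

Write A = [[2, -4, 2], [-4, 6, -4], [2, -4, 3]].
Symmetric row and column elimination reduces A to a congruent diagonal form with pivots 2, -2, 1.
That gives 2 positive, 1 negative pivots.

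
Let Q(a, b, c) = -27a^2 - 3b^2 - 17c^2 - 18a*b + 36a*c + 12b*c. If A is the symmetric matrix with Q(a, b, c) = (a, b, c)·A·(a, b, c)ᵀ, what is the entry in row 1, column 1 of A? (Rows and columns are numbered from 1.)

The coefficient of a^2 in Q is -27, and that is exactly A[1,1].

-27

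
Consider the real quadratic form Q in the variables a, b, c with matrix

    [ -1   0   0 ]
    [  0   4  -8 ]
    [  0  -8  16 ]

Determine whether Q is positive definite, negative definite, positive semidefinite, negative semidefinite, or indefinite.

Applying the same elementary operations to the rows and columns of A produces a congruent diagonal matrix with entries -1, 4, 0.
That gives 1 positive, 1 negative, 1 zero pivots.
Hence Q is indefinite.

indefinite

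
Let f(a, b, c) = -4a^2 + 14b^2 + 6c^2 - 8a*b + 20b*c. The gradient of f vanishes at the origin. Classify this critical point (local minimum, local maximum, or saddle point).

saddle point

The Hessian at the origin is H = [[-8, -8, 0], [-8, 28, 20], [0, 20, 12]].
Symmetric row and column elimination reduces H to a congruent diagonal form with pivots -8, 36, 8/9.
That gives 2 positive, 1 negative pivots.
H is indefinite, so the origin is a saddle point.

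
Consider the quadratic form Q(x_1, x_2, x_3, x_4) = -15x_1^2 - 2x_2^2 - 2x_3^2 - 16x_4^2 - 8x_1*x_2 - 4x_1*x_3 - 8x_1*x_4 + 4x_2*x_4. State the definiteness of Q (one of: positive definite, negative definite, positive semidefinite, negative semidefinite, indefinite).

The symmetric matrix of Q is A = [[-15, -4, -2, -4], [-4, -2, 0, 2], [-2, 0, -2, 0], [-4, 2, 0, -16]].
Leading principal minors: Δ_1 = -15, Δ_2 = 14, Δ_3 = -20, Δ_4 = 24.
The signs alternate starting with Δ_1 < 0, so by Sylvester's criterion Q is negative definite.

negative definite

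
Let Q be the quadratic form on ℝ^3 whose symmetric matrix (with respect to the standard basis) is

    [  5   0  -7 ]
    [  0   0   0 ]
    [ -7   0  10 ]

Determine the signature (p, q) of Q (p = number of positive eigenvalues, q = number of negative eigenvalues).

(2, 0)

Symmetric row and column elimination reduces A to a congruent diagonal form with pivots 5, 0, 1/5.
Counting signs: 2 positive, 1 zero.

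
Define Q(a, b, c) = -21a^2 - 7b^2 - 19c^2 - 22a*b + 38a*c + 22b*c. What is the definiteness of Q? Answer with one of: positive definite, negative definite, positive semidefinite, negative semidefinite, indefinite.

The symmetric matrix is A = [[-21, -11, 19], [-11, -7, 11], [19, 11, -19]].
Symmetric row and column elimination reduces A to a congruent diagonal form with pivots -21, -26/21, -12/13.
Counting signs: 3 negative.
Hence Q is negative definite.

negative definite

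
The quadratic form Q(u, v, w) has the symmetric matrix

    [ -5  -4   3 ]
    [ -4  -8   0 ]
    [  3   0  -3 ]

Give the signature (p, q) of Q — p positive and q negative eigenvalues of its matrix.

(0, 2)

Congruent diagonalization of A (simultaneous row and column reduction) yields pivots -5, -24/5, 0.
So there are 2 negative, 1 zero pivots.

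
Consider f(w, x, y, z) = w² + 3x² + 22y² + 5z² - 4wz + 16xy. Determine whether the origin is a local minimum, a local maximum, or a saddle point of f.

The Hessian at the origin is H = [[2, 0, 0, -4], [0, 6, 16, 0], [0, 16, 44, 0], [-4, 0, 0, 10]].
An LDLᵀ factorisation of H has diagonal entries 2, 6, 4/3, 2.
Counting signs: 4 positive.
H is positive definite, so the origin is a strict local minimum.

local minimum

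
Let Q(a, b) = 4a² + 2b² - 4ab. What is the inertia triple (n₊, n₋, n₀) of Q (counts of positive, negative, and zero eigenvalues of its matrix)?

The associated matrix is A = [[4, -2], [-2, 2]].
Applying the same elementary operations to the rows and columns of A produces a congruent diagonal matrix with entries 4, 1.
Counting signs: 2 positive.

(2, 0, 0)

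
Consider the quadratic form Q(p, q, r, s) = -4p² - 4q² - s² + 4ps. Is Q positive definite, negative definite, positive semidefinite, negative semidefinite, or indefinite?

Write A = [[-4, 0, 0, 2], [0, -4, 0, 0], [0, 0, 0, 0], [2, 0, 0, -1]].
Row-reducing A symmetrically gives the diagonal entries -4, -4, 0, 0.
Counting signs: 2 negative, 2 zero.
Hence Q is negative semidefinite.

negative semidefinite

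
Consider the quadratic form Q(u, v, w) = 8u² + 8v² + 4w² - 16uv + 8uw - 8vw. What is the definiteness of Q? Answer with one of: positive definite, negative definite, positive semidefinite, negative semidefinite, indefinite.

The symmetric matrix is A = [[8, -8, 4], [-8, 8, -4], [4, -4, 4]].
Applying the same elementary operations to the rows and columns of A produces a congruent diagonal matrix with entries 8, 0, 2.
Counting signs: 2 positive, 1 zero.
Hence Q is positive semidefinite.

positive semidefinite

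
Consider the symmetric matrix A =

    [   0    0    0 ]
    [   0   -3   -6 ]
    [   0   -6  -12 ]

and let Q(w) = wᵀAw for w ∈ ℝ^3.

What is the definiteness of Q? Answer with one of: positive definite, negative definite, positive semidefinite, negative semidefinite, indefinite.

negative semidefinite

Congruent diagonalization of A (simultaneous row and column reduction) yields pivots 0, -3, 0.
That gives 1 negative, 2 zero pivots.
Hence Q is negative semidefinite.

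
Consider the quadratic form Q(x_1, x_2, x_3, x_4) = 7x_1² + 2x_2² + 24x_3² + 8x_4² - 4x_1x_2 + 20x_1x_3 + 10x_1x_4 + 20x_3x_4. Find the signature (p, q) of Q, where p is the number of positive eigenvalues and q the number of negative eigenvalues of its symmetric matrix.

(4, 0)

Write A = [[7, -2, 10, 5], [-2, 2, 0, 0], [10, 0, 24, 10], [5, 0, 10, 8]].
Row-reducing A symmetrically gives the diagonal entries 7, 10/7, 4, 3.
Counting signs: 4 positive.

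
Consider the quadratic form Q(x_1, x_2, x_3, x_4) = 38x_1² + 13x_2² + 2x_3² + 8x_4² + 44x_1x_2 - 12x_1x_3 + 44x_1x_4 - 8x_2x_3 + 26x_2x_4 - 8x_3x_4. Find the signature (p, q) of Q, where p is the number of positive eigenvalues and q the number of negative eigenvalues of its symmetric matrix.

(2, 1)

The symmetric matrix is A = [[38, 22, -6, 22], [22, 13, -4, 13], [-6, -4, 2, -4], [22, 13, -4, 8]].
Applying the same elementary operations to the rows and columns of A produces a congruent diagonal matrix with entries 38, 5/19, 0, -5.
That gives 2 positive, 1 negative, 1 zero pivots.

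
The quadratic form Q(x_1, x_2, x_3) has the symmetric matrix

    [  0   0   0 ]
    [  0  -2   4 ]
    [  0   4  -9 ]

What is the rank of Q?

2

Symmetric row and column elimination reduces A to a congruent diagonal form with pivots 0, -2, -1.
Counting signs: 2 negative, 1 zero.
The rank is the number of nonzero pivots: 2.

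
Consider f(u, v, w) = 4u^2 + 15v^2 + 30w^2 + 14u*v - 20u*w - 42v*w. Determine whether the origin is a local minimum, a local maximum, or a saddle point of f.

The Hessian at the origin is H = [[8, 14, -20], [14, 30, -42], [-20, -42, 60]].
Congruent diagonalization of H (simultaneous row and column reduction) yields pivots 8, 11/2, 12/11.
Counting signs: 3 positive.
H is positive definite, so the origin is a strict local minimum.

local minimum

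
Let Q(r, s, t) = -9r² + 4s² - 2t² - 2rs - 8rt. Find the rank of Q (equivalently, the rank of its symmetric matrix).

The associated matrix is A = [[-9, -1, -4], [-1, 4, 0], [-4, 0, -2]].
An LDLᵀ factorisation of A has diagonal entries -9, 37/9, -10/37.
That gives 1 positive, 2 negative pivots.
The rank is the number of nonzero pivots: 3.

3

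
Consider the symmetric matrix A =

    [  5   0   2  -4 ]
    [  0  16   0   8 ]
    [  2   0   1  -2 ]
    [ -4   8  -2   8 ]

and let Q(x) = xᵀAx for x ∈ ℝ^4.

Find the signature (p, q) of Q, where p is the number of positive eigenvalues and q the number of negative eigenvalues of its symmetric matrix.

(3, 0)

Applying the same elementary operations to the rows and columns of A produces a congruent diagonal matrix with entries 5, 16, 1/5, 0.
Counting signs: 3 positive, 1 zero.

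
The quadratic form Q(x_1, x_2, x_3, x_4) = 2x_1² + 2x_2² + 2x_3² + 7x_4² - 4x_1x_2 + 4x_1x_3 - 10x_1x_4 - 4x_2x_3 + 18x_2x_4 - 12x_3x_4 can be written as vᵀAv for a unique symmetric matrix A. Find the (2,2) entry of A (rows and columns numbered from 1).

The coefficient of x_2² in Q is 2, and that is exactly A[2,2].

2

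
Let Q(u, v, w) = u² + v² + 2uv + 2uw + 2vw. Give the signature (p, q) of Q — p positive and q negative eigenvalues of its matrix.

The associated matrix is A = [[1, 1, 1], [1, 1, 1], [1, 1, 0]].
Row-reducing A symmetrically gives the diagonal entries 1, 0, -1.
That gives 1 positive, 1 negative, 1 zero pivots.

(1, 1)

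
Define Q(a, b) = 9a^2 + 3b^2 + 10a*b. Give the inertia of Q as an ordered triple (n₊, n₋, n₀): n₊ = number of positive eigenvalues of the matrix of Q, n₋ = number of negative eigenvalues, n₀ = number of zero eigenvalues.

(2, 0, 0)

Write A = [[9, 5], [5, 3]].
Applying the same elementary operations to the rows and columns of A produces a congruent diagonal matrix with entries 9, 2/9.
That gives 2 positive pivots.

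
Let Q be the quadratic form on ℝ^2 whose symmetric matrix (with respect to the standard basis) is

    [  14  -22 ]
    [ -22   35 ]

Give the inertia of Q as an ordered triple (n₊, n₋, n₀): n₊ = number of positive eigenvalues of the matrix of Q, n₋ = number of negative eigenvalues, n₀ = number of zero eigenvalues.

(2, 0, 0)

An LDLᵀ factorisation of A has diagonal entries 14, 3/7.
Counting signs: 2 positive.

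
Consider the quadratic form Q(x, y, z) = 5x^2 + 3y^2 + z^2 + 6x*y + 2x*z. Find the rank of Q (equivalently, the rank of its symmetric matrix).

3

Write A = [[5, 3, 1], [3, 3, 0], [1, 0, 1]].
An LDLᵀ factorisation of A has diagonal entries 5, 6/5, 1/2.
That gives 3 positive pivots.
The rank is the number of nonzero pivots: 3.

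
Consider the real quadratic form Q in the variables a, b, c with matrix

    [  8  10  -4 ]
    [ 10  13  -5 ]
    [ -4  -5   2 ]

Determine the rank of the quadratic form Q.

2

Congruent diagonalization of A (simultaneous row and column reduction) yields pivots 8, 1/2, 0.
So there are 2 positive, 1 zero pivots.
The rank is the number of nonzero pivots: 2.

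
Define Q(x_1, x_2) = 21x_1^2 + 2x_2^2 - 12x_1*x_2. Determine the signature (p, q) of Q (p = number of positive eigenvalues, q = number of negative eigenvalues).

The symmetric matrix is A = [[21, -6], [-6, 2]].
Applying the same elementary operations to the rows and columns of A produces a congruent diagonal matrix with entries 21, 2/7.
That gives 2 positive pivots.

(2, 0)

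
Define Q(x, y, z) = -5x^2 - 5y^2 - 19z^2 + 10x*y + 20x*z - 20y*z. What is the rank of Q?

2

Write A = [[-5, 5, 10], [5, -5, -10], [10, -10, -19]].
Applying the same elementary operations to the rows and columns of A produces a congruent diagonal matrix with entries -5, 0, 1.
So there are 1 positive, 1 negative, 1 zero pivots.
The rank is the number of nonzero pivots: 2.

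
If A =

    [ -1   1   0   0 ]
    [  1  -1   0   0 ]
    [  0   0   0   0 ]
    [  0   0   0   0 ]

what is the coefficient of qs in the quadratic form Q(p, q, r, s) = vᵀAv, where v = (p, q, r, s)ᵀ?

The coefficient of qs is A[2,4] + A[4,2] = 2·0 = 0.

0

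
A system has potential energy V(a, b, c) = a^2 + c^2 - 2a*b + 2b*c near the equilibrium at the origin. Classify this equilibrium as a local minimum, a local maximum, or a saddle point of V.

The Hessian at the origin is H = [[2, -2, 0], [-2, 0, 2], [0, 2, 2]].
Applying the same elementary operations to the rows and columns of H produces a congruent diagonal matrix with entries 2, -2, 4.
Counting signs: 2 positive, 1 negative.
H is indefinite, so the origin is a saddle point.

saddle point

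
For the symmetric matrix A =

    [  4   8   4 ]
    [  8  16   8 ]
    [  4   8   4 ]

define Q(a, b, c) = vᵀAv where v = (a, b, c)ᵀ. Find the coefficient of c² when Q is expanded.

The coefficient of c² is the diagonal entry A[3,3] = 4.

4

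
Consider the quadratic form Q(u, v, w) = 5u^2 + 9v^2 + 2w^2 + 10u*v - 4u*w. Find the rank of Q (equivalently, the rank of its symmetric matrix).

The associated matrix is A = [[5, 5, -2], [5, 9, 0], [-2, 0, 2]].
Symmetric row and column elimination reduces A to a congruent diagonal form with pivots 5, 4, 1/5.
Counting signs: 3 positive.
The rank is the number of nonzero pivots: 3.

3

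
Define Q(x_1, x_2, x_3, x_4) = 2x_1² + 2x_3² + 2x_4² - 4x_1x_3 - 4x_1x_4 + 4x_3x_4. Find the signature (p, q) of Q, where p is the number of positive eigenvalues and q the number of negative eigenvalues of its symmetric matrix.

The symmetric matrix is A = [[2, 0, -2, -2], [0, 0, 0, 0], [-2, 0, 2, 2], [-2, 0, 2, 2]].
Row-reducing A symmetrically gives the diagonal entries 2, 0, 0, 0.
Counting signs: 1 positive, 3 zero.

(1, 0)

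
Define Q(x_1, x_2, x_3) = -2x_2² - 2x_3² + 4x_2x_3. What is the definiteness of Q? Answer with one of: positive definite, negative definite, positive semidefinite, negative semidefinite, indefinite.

Write A = [[0, 0, 0], [0, -2, 2], [0, 2, -2]].
Congruent diagonalization of A (simultaneous row and column reduction) yields pivots 0, -2, 0.
That gives 1 negative, 2 zero pivots.
Hence Q is negative semidefinite.

negative semidefinite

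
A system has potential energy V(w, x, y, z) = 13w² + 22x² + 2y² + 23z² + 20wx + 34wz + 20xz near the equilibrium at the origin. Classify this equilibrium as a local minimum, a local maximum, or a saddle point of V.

The Hessian at the origin is H = [[26, 20, 0, 34], [20, 44, 0, 20], [0, 0, 4, 0], [34, 20, 0, 46]].
Applying the same elementary operations to the rows and columns of H produces a congruent diagonal matrix with entries 26, 372/13, 4, 20/93.
Counting signs: 4 positive.
H is positive definite, so the origin is a strict local minimum.

local minimum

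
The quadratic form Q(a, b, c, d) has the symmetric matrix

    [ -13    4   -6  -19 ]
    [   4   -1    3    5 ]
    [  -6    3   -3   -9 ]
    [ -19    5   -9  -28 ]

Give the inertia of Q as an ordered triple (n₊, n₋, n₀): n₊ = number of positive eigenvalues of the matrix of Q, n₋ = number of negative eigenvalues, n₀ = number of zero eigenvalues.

(1, 3, 0)

Applying the same elementary operations to the rows and columns of A produces a congruent diagonal matrix with entries -13, 3/13, -6, -2/3.
So there are 1 positive, 3 negative pivots.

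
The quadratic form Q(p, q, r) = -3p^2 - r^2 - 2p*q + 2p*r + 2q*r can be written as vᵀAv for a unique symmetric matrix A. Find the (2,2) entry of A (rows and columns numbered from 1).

0

The coefficient of q^2 in Q is 0, and that is exactly A[2,2].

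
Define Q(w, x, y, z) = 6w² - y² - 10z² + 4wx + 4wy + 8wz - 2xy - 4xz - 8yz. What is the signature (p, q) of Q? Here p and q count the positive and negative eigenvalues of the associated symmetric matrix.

(3, 1)

The symmetric matrix is A = [[6, 2, 2, 4], [2, 0, -1, -2], [2, -1, -1, -4], [4, -2, -4, -10]].
Applying the same elementary operations to the rows and columns of A produces a congruent diagonal matrix with entries 6, -2/3, 5/2, 2/5.
So there are 3 positive, 1 negative pivots.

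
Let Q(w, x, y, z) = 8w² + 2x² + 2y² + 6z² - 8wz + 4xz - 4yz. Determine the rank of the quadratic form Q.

The associated matrix is A = [[8, 0, 0, -4], [0, 2, 0, 2], [0, 0, 2, -2], [-4, 2, -2, 6]].
Applying the same elementary operations to the rows and columns of A produces a congruent diagonal matrix with entries 8, 2, 2, 0.
Counting signs: 3 positive, 1 zero.
The rank is the number of nonzero pivots: 3.

3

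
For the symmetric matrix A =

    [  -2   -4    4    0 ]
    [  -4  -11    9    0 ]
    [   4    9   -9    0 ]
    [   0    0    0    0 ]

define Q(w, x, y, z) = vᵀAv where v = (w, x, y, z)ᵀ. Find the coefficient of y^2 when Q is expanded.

The coefficient of y^2 is the diagonal entry A[3,3] = -9.

-9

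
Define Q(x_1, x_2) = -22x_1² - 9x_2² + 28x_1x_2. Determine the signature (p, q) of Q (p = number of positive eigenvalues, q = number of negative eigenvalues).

(0, 2)

Write A = [[-22, 14], [14, -9]].
Row-reducing A symmetrically gives the diagonal entries -22, -1/11.
So there are 2 negative pivots.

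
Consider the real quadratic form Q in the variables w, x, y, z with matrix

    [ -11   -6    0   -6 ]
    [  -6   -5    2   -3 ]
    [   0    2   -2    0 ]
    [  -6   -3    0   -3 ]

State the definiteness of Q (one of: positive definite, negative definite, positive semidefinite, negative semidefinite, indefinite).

Congruent diagonalization of A (simultaneous row and column reduction) yields pivots -11, -19/11, 6/19, 0.
Counting signs: 1 positive, 2 negative, 1 zero.
Hence Q is indefinite.

indefinite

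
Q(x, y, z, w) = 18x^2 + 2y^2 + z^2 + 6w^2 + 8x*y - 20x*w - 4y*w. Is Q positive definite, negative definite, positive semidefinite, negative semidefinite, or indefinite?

positive definite

The associated matrix is A = [[18, 4, 0, -10], [4, 2, 0, -2], [0, 0, 1, 0], [-10, -2, 0, 6]].
Row-reducing A symmetrically gives the diagonal entries 18, 10/9, 1, 2/5.
That gives 4 positive pivots.
Hence Q is positive definite.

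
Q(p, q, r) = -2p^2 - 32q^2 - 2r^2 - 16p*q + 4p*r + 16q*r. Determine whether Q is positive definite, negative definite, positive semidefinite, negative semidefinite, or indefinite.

The symmetric matrix is A = [[-2, -8, 2], [-8, -32, 8], [2, 8, -2]].
Row-reducing A symmetrically gives the diagonal entries -2, 0, 0.
So there are 1 negative, 2 zero pivots.
Hence Q is negative semidefinite.

negative semidefinite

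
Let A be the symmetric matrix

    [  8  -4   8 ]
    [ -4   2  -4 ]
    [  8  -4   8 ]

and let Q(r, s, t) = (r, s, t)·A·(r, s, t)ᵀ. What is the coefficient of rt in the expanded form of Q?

The coefficient of rt is A[1,3] + A[3,1] = 2·8 = 16.

16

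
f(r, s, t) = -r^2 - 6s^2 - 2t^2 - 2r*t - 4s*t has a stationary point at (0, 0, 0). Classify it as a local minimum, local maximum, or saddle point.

The Hessian at the origin is H = [[-2, 0, -2], [0, -12, -4], [-2, -4, -4]].
Applying the same elementary operations to the rows and columns of H produces a congruent diagonal matrix with entries -2, -12, -2/3.
So there are 3 negative pivots.
H is negative definite, so the origin is a strict local maximum.

local maximum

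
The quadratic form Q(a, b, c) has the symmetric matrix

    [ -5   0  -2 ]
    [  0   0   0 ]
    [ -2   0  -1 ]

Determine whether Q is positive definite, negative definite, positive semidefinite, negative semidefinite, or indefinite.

negative semidefinite

Applying the same elementary operations to the rows and columns of A produces a congruent diagonal matrix with entries -5, 0, -1/5.
So there are 2 negative, 1 zero pivots.
Hence Q is negative semidefinite.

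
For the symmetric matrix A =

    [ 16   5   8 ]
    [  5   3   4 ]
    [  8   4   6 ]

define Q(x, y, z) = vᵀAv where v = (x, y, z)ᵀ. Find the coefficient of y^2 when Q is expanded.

The coefficient of y^2 is the diagonal entry A[2,2] = 3.

3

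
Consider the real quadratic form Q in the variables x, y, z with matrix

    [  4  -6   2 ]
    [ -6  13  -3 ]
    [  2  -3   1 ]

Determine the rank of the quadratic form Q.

2

Congruent diagonalization of A (simultaneous row and column reduction) yields pivots 4, 4, 0.
Counting signs: 2 positive, 1 zero.
The rank is the number of nonzero pivots: 2.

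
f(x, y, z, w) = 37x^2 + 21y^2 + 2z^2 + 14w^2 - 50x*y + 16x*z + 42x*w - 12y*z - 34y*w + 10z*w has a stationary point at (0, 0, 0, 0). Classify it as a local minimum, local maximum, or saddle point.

The Hessian at the origin is H = [[74, -50, 16, 42], [-50, 42, -12, -34], [16, -12, 4, 10], [42, -34, 10, 28]].
Applying the same elementary operations to the rows and columns of H produces a congruent diagonal matrix with entries 74, 304/37, 7/19, 2/7.
So there are 4 positive pivots.
H is positive definite, so the origin is a strict local minimum.

local minimum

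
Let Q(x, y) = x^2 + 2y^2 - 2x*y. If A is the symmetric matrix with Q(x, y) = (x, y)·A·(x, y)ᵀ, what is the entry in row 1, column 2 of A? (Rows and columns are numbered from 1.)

-1

The coefficient of x·y in Q is -2. For a symmetric A this equals A[1,2] + A[2,1] = 2·A[1,2].
So A[1,2] = -2/2 = -1.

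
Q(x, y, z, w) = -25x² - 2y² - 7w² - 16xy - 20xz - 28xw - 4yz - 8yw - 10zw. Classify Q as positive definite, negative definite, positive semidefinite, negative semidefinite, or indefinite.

The associated matrix is A = [[-25, -8, -10, -14], [-8, -2, -2, -4], [-10, -2, 0, -5], [-14, -4, -5, -7]].
Congruent diagonalization of A (simultaneous row and column reduction) yields pivots -25, 14/25, 10/7, 3/10.
Counting signs: 3 positive, 1 negative.
Hence Q is indefinite.

indefinite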